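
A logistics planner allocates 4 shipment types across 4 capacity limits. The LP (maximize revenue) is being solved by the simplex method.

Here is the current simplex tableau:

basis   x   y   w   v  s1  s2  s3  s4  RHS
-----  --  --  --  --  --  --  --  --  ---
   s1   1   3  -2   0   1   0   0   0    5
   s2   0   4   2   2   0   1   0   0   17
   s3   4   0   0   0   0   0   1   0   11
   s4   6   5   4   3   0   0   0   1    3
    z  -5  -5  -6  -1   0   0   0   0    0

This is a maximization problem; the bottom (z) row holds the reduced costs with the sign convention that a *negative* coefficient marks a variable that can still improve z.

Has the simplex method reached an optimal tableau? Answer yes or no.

Column x has objective-row coefficient -5, which is negative; an improving pivot exists, so not yet optimal.

no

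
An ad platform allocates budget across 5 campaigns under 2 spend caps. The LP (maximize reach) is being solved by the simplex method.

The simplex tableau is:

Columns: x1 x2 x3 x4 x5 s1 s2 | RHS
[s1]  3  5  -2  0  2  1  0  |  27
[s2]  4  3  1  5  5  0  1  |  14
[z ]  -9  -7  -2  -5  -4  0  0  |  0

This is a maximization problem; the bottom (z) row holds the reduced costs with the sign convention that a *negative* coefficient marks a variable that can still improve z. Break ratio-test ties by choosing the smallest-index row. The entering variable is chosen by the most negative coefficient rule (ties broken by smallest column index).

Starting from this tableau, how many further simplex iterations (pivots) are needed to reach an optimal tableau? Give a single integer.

pivot: x1 in, s2 out → z = 63/2
pivot: x2 in, x1 out → z = 98/3
No improving column remains; optimal.

2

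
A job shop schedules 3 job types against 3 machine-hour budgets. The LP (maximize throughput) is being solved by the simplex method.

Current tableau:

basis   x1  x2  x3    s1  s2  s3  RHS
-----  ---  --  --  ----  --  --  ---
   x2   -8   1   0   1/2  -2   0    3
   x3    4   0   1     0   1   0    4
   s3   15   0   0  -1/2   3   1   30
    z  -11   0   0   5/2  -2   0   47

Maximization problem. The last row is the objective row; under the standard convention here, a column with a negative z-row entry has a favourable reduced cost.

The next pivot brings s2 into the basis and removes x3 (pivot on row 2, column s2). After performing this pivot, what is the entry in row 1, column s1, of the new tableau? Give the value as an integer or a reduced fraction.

1/2

Pivot element is row 2, column s2: 1.
Normalize row 2: new (row 2, s1) = 0/1 = 0.
row 1 ← row 1 − (-2)·(new row 2): 1/2 − (-2)·0 = 1/2.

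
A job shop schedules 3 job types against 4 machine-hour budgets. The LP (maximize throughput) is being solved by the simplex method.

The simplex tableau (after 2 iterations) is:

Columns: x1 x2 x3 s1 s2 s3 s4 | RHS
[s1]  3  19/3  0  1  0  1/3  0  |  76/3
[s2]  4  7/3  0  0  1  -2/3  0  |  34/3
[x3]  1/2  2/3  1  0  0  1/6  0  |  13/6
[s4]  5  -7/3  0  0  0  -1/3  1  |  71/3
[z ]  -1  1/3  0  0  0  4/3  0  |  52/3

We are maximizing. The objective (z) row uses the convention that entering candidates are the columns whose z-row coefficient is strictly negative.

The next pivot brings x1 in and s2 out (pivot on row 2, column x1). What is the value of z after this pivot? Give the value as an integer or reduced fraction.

121/6

Minimum ratio for x1: (34/3)/4 = 17/6.
z changes by −(z-row coeff of x1)·ratio = −(-1)·(17/6) = 17/6.
New z = 52/3 + (17/6) = 121/6.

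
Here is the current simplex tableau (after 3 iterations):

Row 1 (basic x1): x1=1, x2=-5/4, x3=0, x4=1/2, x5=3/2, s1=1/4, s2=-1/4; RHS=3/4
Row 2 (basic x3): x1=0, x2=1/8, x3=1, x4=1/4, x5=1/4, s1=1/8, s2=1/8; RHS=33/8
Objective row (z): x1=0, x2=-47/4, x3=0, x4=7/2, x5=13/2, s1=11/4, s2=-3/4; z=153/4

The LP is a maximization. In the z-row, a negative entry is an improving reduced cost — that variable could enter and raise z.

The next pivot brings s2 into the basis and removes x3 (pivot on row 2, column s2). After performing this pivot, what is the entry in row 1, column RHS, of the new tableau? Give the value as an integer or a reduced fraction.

9

Pivot element is row 2, column s2: 1/8.
Normalize row 2: new (row 2, RHS) = (33/8)/(1/8) = 33.
row 1 ← row 1 − (-1/4)·(new row 2): 3/4 − (-1/4)·33 = 9.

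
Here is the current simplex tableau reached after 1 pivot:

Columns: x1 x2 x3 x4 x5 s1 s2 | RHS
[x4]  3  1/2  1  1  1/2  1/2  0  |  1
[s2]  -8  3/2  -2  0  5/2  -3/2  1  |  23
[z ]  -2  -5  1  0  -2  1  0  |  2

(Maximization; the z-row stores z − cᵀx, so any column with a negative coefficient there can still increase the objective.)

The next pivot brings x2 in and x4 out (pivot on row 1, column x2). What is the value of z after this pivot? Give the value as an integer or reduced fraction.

12

Minimum ratio for x2: 1/(1/2) = 2.
z changes by −(z-row coeff of x2)·ratio = −(-5)·2 = 10.
New z = 2 + 10 = 12.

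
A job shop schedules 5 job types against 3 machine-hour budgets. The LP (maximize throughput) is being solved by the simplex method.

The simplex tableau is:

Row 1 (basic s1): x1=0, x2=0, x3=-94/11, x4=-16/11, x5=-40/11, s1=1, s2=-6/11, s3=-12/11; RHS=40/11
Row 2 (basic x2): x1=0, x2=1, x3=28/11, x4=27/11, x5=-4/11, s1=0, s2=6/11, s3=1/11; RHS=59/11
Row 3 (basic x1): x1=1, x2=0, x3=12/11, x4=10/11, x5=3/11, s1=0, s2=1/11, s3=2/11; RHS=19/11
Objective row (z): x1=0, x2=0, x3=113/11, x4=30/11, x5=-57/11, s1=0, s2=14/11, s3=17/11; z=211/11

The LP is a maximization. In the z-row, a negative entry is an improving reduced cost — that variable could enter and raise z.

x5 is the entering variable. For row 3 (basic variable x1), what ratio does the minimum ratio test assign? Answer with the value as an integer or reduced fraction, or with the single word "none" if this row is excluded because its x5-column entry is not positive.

19/3

Ratio = RHS / (x5 entry) = (19/11) / (3/11) = 19/3.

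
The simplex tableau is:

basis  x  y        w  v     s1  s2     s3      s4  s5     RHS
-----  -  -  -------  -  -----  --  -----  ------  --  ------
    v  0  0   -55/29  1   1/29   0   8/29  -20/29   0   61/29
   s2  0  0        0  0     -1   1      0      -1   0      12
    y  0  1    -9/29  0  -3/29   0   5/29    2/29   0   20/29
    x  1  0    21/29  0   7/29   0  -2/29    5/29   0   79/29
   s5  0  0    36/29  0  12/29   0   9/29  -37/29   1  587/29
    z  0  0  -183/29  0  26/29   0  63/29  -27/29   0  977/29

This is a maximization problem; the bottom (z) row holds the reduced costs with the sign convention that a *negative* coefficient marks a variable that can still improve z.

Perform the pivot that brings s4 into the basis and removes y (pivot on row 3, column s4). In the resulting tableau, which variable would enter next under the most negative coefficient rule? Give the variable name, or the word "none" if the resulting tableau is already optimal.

w

Pivot element 2/29. New z-row = old z-row − (-27/29)·(row 3/(2/29)).
Updated z-row coefficients: x: 0, y: 27/2, w: -21/2, v: 0, s1: -1/2, s2: 0, s3: 9/2, s4: 0, s5: 0.
The most negative is -21/2 in column w, so w would enter next.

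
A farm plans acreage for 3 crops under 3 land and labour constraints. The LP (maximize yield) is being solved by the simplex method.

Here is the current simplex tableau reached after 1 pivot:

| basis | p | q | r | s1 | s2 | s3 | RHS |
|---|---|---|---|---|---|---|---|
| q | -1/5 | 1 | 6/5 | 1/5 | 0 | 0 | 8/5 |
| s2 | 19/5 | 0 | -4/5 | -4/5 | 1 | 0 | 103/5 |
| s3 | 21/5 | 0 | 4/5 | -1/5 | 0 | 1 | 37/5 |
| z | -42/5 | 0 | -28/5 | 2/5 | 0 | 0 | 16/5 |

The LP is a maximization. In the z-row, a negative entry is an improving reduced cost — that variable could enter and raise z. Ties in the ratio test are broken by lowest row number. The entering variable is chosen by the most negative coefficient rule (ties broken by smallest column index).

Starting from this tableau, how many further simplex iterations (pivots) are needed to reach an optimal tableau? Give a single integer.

2

pivot: p in, s3 out → z = 18
pivot: r in, q out → z = 316/13
No improving column remains; optimal.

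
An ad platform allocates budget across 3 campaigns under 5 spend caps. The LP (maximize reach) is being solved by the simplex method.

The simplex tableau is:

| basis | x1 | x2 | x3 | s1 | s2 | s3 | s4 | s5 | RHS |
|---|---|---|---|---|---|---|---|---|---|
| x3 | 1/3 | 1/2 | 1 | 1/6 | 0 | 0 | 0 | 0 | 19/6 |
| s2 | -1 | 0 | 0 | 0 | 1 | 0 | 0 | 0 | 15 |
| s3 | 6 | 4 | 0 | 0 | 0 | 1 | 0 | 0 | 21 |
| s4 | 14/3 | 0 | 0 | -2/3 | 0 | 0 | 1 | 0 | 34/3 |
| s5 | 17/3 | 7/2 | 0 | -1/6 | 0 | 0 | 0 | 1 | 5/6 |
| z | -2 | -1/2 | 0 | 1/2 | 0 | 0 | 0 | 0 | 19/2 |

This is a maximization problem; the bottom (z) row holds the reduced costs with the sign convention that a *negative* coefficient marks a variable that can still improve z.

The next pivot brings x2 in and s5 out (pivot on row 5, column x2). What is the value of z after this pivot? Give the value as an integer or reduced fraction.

Minimum ratio for x2: (5/6)/(7/2) = 5/21.
z changes by −(z-row coeff of x2)·ratio = −(-1/2)·(5/21) = 5/42.
New z = 19/2 + (5/42) = 202/21.

202/21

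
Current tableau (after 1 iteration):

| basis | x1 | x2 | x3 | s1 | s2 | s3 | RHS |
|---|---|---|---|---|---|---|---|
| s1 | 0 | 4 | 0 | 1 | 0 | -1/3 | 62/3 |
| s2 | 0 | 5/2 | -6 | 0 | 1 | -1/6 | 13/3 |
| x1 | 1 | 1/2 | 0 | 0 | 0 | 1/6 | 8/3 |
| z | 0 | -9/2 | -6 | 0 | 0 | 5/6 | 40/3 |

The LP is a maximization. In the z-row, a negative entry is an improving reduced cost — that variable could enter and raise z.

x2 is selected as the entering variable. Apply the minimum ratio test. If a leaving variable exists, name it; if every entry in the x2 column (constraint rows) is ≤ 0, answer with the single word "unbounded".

Ratios: row 1 (s1): (62/3)/4 = 31/6; row 2 (s2): (13/3)/(5/2) = 26/15; row 3 (x1): (8/3)/(1/2) = 16/3.
Minimum ratio is in the s2 row, so s2 leaves.

s2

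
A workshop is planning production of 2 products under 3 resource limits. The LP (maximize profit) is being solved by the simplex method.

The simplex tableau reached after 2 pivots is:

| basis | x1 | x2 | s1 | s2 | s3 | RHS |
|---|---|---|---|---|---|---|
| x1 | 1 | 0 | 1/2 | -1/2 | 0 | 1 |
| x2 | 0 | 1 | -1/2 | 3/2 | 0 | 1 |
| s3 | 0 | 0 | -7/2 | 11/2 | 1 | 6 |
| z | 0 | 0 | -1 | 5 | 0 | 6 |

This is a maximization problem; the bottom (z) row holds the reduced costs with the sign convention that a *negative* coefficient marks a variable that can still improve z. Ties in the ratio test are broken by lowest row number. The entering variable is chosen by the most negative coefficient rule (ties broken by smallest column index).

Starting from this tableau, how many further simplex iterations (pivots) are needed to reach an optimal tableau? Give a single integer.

pivot: s1 in, x1 out → z = 8
No improving column remains; optimal.

1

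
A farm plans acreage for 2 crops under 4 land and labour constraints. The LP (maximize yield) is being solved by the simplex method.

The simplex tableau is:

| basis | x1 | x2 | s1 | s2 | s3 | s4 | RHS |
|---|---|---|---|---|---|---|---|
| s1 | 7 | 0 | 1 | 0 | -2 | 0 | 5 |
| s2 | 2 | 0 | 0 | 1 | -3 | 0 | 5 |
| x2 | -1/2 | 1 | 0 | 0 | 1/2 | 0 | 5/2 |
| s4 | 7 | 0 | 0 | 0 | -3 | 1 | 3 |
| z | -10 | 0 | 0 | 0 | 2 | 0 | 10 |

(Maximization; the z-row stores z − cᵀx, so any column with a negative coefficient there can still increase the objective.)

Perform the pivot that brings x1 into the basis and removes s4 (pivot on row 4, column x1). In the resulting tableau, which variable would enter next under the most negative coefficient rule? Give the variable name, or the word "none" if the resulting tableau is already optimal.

Pivot element 7. New z-row = old z-row − (-10)·(row 4/7).
Updated z-row coefficients: x1: 0, x2: 0, s1: 0, s2: 0, s3: -16/7, s4: 10/7.
The most negative is -16/7 in column s3, so s3 would enter next.

s3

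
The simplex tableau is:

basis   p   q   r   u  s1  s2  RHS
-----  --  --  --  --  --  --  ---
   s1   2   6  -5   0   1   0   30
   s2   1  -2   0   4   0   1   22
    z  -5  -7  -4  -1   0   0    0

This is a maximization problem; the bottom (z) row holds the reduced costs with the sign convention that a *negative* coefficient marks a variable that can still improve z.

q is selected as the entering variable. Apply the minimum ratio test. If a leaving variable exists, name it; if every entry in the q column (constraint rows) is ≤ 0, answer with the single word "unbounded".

Ratios: row 1 (s1): 30/6 = 5; row 2 (s2): entry -2 ≤ 0, skip.
Minimum ratio is in the s1 row, so s1 leaves.

s1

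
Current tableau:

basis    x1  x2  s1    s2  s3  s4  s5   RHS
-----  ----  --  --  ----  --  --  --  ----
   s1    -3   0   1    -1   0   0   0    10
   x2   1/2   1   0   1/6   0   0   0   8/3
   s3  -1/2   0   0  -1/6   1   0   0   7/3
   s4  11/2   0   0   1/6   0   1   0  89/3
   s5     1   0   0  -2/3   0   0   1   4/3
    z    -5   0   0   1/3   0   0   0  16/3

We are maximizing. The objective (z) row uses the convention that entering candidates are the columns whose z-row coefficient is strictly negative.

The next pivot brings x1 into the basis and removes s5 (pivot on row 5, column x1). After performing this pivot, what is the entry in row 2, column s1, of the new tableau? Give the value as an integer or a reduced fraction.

0

Pivot element is row 5, column x1: 1.
Normalize row 5: new (row 5, s1) = 0/1 = 0.
row 2 ← row 2 − (1/2)·(new row 5): 0 − (1/2)·0 = 0.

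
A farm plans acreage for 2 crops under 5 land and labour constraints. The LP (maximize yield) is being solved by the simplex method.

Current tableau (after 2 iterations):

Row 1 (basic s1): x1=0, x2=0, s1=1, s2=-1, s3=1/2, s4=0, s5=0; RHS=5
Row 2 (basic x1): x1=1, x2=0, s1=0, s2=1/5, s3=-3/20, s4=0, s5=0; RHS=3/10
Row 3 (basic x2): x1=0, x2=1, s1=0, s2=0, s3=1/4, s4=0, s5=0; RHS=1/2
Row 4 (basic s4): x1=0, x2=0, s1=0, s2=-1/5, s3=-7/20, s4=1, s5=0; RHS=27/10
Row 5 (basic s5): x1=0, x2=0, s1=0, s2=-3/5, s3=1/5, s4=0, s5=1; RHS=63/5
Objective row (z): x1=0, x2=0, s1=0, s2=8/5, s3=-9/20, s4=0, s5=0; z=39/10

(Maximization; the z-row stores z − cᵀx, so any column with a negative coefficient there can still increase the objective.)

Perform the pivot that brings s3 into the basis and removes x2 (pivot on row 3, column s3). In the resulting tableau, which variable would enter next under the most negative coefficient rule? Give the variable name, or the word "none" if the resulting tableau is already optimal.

Pivot element 1/4. New z-row = old z-row − (-9/20)·(row 3/(1/4)).
Updated z-row coefficients: x1: 0, x2: 9/5, s1: 0, s2: 8/5, s3: 0, s4: 0, s5: 0.
No coefficient is strictly negative; the tableau after this pivot is optimal.

none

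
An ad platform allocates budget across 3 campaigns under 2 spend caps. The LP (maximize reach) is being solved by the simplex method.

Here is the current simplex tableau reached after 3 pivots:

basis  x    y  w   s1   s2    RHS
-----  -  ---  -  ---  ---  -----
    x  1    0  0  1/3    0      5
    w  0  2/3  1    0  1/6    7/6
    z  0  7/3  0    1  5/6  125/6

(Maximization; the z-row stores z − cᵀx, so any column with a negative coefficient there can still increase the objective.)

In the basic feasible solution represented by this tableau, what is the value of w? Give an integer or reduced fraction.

w is basic (row 2); its value is the RHS of that row: 7/6.

7/6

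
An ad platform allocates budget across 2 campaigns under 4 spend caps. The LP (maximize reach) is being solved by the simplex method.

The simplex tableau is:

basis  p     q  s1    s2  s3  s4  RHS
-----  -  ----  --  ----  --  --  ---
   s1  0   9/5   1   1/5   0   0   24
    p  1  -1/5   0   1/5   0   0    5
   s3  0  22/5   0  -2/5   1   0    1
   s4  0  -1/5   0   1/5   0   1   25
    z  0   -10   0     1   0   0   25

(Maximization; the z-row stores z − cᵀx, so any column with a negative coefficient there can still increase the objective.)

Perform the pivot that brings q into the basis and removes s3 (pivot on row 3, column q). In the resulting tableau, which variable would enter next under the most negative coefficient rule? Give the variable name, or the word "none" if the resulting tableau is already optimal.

Pivot element 22/5. New z-row = old z-row − (-10)·(row 3/(22/5)).
Updated z-row coefficients: p: 0, q: 0, s1: 0, s2: 1/11, s3: 25/11, s4: 0.
No coefficient is strictly negative; the tableau after this pivot is optimal.

none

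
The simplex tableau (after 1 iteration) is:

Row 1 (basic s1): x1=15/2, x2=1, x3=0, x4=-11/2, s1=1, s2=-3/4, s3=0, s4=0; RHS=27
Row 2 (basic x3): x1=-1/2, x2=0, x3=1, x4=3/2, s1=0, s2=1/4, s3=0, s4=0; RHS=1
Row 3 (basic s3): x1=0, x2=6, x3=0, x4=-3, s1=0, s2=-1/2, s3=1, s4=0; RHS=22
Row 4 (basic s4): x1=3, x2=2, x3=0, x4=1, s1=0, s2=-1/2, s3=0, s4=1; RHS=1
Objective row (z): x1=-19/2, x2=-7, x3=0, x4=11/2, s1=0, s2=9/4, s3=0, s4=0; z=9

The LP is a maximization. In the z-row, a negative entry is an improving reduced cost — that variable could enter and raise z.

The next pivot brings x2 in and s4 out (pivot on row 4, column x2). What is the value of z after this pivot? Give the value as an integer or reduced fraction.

25/2

Minimum ratio for x2: 1/2 = 1/2.
z changes by −(z-row coeff of x2)·ratio = −(-7)·(1/2) = 7/2.
New z = 9 + (7/2) = 25/2.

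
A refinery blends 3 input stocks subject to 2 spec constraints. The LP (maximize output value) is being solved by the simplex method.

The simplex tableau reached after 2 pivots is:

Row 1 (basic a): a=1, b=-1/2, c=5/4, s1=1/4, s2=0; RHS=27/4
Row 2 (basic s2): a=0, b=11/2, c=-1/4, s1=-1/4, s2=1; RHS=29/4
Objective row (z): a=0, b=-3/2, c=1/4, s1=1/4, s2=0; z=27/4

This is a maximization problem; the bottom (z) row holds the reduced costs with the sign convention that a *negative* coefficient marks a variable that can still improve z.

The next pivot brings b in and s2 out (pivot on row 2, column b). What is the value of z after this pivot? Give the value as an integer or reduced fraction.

Minimum ratio for b: (29/4)/(11/2) = 29/22.
z changes by −(z-row coeff of b)·ratio = −(-3/2)·(29/22) = 87/44.
New z = 27/4 + (87/44) = 96/11.

96/11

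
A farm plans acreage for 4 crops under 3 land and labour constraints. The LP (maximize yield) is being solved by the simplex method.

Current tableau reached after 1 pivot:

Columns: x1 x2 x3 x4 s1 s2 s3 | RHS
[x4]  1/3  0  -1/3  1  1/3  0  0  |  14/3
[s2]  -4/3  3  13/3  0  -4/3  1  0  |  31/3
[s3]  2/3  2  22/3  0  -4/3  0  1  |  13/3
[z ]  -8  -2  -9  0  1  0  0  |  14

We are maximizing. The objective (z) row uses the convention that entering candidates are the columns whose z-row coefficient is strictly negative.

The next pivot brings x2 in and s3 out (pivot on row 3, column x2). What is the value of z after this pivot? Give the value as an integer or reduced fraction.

Minimum ratio for x2: (13/3)/2 = 13/6.
z changes by −(z-row coeff of x2)·ratio = −(-2)·(13/6) = 13/3.
New z = 14 + (13/3) = 55/3.

55/3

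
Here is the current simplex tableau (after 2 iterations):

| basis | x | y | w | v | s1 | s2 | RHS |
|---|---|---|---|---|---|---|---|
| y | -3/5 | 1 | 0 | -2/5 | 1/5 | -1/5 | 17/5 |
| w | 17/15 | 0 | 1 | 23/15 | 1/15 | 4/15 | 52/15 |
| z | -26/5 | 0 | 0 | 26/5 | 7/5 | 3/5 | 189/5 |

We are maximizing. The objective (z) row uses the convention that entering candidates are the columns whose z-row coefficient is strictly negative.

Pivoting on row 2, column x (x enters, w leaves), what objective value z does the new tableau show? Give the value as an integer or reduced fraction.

Minimum ratio for x: (52/15)/(17/15) = 52/17.
z changes by −(z-row coeff of x)·ratio = −(-26/5)·(52/17) = 1352/85.
New z = 189/5 + (1352/85) = 913/17.

913/17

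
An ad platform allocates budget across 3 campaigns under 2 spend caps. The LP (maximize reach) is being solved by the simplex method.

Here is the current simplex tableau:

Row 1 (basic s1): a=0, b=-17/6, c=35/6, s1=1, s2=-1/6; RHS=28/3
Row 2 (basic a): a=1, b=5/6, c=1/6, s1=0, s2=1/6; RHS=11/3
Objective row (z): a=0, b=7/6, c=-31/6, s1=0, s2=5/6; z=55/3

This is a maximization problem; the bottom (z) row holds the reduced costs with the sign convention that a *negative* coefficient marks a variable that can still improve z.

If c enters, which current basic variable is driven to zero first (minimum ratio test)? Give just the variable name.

s1

Ratios: row 1 (s1): (28/3)/(35/6) = 8/5; row 2 (a): (11/3)/(1/6) = 22.
Minimum ratio 8/5 is in the s1 row, so s1 leaves.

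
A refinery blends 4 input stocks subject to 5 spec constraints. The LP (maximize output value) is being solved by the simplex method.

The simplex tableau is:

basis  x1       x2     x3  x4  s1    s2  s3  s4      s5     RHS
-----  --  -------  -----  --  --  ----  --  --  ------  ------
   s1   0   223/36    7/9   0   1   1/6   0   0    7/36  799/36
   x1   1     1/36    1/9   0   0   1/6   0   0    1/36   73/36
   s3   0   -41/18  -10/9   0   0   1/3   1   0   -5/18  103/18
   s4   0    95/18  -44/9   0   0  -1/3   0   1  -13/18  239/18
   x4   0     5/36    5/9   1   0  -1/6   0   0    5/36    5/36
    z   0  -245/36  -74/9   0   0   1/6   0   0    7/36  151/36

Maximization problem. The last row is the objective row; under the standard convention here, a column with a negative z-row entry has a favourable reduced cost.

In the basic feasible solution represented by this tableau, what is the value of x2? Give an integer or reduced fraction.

0

x2 is nonbasic (not in the basis column), so its value in the current BFS is 0.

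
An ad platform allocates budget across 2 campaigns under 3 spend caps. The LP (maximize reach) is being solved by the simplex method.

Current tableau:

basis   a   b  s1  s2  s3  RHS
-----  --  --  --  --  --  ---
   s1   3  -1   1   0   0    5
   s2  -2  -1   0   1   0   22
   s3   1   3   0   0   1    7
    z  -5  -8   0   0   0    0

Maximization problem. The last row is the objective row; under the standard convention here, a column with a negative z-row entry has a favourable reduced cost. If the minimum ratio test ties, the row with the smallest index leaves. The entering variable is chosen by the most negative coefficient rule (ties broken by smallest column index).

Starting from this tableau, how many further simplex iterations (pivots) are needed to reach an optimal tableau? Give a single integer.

2

pivot: b in, s3 out → z = 56/3
pivot: a in, s1 out → z = 119/5
No improving column remains; optimal.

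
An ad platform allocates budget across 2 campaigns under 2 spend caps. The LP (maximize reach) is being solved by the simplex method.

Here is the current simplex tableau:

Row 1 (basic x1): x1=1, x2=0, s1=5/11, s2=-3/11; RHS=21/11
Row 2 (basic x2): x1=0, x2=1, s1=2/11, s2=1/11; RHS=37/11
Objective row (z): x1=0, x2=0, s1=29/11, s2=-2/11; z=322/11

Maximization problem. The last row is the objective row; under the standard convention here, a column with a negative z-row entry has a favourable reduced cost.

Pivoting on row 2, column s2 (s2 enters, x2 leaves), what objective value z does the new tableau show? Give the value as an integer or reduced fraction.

Minimum ratio for s2: (37/11)/(1/11) = 37.
z changes by −(z-row coeff of s2)·ratio = −(-2/11)·37 = 74/11.
New z = 322/11 + (74/11) = 36.

36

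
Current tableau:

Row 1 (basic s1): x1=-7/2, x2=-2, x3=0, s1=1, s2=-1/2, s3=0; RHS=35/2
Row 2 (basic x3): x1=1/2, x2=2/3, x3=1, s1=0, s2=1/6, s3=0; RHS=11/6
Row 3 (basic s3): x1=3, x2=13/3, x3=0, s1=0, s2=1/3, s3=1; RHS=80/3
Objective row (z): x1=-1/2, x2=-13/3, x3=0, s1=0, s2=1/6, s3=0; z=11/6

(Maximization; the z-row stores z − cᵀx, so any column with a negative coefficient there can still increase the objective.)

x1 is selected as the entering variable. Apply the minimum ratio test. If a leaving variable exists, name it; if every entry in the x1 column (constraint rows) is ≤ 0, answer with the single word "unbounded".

x3

Ratios: row 1 (s1): entry -7/2 ≤ 0, skip; row 2 (x3): (11/6)/(1/2) = 11/3; row 3 (s3): (80/3)/3 = 80/9.
Minimum ratio is in the x3 row, so x3 leaves.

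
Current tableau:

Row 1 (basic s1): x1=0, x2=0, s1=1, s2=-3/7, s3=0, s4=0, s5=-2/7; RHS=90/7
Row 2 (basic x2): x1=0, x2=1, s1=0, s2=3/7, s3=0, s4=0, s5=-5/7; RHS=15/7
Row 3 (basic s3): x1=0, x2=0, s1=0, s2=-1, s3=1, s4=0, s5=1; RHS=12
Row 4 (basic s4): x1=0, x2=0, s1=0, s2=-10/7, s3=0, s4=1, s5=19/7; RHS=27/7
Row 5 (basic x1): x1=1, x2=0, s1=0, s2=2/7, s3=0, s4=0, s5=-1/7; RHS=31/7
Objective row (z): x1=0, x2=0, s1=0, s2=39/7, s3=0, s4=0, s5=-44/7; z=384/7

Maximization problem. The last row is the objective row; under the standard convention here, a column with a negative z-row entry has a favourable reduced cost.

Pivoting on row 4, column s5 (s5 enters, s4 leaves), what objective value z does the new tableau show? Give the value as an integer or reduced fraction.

Minimum ratio for s5: (27/7)/(19/7) = 27/19.
z changes by −(z-row coeff of s5)·ratio = −(-44/7)·(27/19) = 1188/133.
New z = 384/7 + (1188/133) = 1212/19.

1212/19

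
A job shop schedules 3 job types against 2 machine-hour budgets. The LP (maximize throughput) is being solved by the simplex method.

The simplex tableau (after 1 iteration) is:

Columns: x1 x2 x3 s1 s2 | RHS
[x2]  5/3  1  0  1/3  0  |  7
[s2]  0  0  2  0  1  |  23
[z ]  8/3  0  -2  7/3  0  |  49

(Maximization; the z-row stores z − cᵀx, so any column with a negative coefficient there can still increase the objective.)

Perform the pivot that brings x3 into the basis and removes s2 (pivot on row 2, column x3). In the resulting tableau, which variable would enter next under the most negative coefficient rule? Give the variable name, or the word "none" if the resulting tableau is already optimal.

Pivot element 2. New z-row = old z-row − (-2)·(row 2/2).
Updated z-row coefficients: x1: 8/3, x2: 0, x3: 0, s1: 7/3, s2: 1.
No coefficient is strictly negative; the tableau after this pivot is optimal.

none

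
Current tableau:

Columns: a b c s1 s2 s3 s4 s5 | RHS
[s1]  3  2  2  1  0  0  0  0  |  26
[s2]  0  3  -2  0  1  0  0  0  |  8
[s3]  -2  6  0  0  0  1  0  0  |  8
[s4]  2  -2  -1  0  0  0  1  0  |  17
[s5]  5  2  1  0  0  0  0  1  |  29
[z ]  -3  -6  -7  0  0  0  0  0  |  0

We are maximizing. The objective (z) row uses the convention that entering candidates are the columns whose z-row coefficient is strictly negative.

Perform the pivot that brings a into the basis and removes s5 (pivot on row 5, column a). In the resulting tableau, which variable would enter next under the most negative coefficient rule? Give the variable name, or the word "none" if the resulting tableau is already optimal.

Pivot element 5. New z-row = old z-row − (-3)·(row 5/5).
Updated z-row coefficients: a: 0, b: -24/5, c: -32/5, s1: 0, s2: 0, s3: 0, s4: 0, s5: 3/5.
The most negative is -32/5 in column c, so c would enter next.

c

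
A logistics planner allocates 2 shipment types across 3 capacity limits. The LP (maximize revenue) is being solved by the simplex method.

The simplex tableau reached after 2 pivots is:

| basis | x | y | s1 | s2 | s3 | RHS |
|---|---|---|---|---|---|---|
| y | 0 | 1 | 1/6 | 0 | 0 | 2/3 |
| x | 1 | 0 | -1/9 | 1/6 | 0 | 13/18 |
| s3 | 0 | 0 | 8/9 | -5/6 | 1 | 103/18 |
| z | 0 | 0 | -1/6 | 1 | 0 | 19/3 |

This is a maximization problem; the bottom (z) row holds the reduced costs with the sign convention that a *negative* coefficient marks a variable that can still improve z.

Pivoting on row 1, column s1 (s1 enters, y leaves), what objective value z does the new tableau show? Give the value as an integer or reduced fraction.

Minimum ratio for s1: (2/3)/(1/6) = 4.
z changes by −(z-row coeff of s1)·ratio = −(-1/6)·4 = 2/3.
New z = 19/3 + (2/3) = 7.

7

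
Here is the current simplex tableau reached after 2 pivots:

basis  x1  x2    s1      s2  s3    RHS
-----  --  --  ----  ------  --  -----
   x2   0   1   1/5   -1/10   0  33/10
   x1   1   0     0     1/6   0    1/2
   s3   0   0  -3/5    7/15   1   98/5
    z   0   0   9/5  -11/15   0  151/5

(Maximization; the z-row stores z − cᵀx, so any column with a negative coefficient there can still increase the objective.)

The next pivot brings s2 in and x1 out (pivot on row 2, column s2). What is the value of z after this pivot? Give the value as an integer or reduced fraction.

Minimum ratio for s2: (1/2)/(1/6) = 3.
z changes by −(z-row coeff of s2)·ratio = −(-11/15)·3 = 11/5.
New z = 151/5 + (11/5) = 162/5.

162/5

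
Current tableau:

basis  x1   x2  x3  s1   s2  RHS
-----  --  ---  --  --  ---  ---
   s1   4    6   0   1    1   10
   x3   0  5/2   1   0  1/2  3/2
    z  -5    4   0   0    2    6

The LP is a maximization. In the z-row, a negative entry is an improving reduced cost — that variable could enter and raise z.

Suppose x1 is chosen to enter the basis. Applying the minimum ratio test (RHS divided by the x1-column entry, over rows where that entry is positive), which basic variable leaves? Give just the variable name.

s1

Ratios: row 1 (s1): 10/4 = 5/2; row 2 (x3): entry 0 ≤ 0, skip.
Minimum ratio 5/2 is in the s1 row, so s1 leaves.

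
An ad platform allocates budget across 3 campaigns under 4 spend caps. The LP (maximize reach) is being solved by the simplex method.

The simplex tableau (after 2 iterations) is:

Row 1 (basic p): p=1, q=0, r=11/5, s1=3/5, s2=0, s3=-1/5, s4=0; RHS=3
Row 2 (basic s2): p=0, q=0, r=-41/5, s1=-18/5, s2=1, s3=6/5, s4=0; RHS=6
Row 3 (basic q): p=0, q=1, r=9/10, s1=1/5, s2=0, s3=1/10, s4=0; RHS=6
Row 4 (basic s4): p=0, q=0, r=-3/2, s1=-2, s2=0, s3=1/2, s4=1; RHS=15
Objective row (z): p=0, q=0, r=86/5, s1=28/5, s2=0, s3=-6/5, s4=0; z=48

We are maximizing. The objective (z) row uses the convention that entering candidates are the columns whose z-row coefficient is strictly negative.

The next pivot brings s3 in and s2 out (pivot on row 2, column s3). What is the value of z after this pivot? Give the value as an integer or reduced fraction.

Minimum ratio for s3: 6/(6/5) = 5.
z changes by −(z-row coeff of s3)·ratio = −(-6/5)·5 = 6.
New z = 48 + 6 = 54.

54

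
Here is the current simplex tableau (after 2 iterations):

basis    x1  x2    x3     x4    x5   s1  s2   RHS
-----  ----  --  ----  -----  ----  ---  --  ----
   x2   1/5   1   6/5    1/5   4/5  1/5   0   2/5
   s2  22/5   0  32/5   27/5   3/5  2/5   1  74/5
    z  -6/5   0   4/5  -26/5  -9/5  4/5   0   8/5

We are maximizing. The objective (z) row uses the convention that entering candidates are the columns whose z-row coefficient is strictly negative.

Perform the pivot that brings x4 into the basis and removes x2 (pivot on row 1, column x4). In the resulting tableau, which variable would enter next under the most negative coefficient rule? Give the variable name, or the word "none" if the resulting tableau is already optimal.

Pivot element 1/5. New z-row = old z-row − (-26/5)·(row 1/(1/5)).
Updated z-row coefficients: x1: 4, x2: 26, x3: 32, x4: 0, x5: 19, s1: 6, s2: 0.
No coefficient is strictly negative; the tableau after this pivot is optimal.

none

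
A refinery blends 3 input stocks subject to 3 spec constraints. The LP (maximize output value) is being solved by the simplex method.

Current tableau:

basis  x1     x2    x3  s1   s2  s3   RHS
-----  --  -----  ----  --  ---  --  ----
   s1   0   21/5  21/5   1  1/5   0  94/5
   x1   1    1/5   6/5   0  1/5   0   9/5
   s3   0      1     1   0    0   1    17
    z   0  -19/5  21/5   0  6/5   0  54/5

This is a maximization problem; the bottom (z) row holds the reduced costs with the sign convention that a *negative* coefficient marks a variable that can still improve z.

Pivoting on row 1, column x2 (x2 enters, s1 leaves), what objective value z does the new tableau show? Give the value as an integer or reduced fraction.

584/21

Minimum ratio for x2: (94/5)/(21/5) = 94/21.
z changes by −(z-row coeff of x2)·ratio = −(-19/5)·(94/21) = 1786/105.
New z = 54/5 + (1786/105) = 584/21.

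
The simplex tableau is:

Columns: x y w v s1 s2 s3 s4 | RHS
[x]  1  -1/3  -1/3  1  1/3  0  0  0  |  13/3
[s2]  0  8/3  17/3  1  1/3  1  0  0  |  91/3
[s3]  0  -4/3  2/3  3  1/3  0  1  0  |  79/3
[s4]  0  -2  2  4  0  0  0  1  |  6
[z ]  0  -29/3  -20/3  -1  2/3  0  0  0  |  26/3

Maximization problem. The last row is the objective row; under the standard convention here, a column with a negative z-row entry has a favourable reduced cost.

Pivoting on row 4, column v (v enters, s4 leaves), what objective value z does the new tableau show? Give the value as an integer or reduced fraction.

61/6

Minimum ratio for v: 6/4 = 3/2.
z changes by −(z-row coeff of v)·ratio = −(-1)·(3/2) = 3/2.
New z = 26/3 + (3/2) = 61/6.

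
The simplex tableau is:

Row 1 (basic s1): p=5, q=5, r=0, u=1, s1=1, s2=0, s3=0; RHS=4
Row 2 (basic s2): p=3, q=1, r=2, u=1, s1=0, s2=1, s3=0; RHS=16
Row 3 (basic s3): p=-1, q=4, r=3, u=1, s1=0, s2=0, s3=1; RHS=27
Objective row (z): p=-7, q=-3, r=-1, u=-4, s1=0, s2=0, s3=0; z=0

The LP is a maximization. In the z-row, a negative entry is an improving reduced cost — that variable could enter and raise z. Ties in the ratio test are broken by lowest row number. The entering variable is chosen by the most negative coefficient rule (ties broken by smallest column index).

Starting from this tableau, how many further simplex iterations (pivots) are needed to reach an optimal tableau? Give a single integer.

3

pivot: p in, s1 out → z = 28/5
pivot: u in, p out → z = 16
pivot: r in, s2 out → z = 22
No improving column remains; optimal.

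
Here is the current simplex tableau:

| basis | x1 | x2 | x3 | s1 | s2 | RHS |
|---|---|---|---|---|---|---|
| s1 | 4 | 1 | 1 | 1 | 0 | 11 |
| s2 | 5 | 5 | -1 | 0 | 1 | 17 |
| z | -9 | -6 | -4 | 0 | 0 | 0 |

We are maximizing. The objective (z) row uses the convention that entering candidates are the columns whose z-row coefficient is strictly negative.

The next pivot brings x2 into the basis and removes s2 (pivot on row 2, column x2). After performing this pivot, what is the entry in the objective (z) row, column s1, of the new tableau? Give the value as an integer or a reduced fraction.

Pivot element is row 2, column x2: 5.
Normalize row 2: new (row 2, s1) = 0/5 = 0.
z-row ← z-row − (-6)·(new row 2): 0 − (-6)·0 = 0.

0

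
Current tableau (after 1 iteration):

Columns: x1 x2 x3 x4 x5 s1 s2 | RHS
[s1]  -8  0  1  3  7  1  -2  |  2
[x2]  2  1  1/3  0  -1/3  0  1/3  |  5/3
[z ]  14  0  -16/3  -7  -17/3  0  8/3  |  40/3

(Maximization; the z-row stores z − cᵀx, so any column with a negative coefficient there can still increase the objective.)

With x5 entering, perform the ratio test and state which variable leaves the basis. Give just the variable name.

Ratios: row 1 (s1): 2/7 = 2/7; row 2 (x2): entry -1/3 ≤ 0, skip.
Minimum ratio 2/7 is in the s1 row, so s1 leaves.

s1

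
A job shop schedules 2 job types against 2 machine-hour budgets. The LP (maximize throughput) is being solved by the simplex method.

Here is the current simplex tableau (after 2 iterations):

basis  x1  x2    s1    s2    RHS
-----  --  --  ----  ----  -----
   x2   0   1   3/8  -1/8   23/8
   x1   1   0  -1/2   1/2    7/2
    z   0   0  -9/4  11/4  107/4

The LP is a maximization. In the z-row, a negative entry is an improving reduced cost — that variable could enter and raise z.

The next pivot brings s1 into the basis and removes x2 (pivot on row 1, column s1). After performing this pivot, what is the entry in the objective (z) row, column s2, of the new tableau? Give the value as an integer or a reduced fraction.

Pivot element is row 1, column s1: 3/8.
Normalize row 1: new (row 1, s2) = (-1/8)/(3/8) = -1/3.
z-row ← z-row − (-9/4)·(new row 1): 11/4 − (-9/4)·(-1/3) = 2.

2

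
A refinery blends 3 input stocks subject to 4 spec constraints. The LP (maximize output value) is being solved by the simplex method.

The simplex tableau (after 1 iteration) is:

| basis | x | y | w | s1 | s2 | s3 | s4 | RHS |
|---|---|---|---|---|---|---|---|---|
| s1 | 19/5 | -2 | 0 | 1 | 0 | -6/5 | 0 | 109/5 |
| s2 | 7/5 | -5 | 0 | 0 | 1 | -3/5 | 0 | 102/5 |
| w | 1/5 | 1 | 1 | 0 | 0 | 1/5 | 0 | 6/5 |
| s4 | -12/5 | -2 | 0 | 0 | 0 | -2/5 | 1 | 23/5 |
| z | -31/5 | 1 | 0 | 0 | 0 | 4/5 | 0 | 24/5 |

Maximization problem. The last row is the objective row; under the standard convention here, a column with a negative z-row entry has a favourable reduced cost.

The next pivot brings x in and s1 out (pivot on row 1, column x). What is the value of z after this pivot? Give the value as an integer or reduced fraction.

Minimum ratio for x: (109/5)/(19/5) = 109/19.
z changes by −(z-row coeff of x)·ratio = −(-31/5)·(109/19) = 3379/95.
New z = 24/5 + (3379/95) = 767/19.

767/19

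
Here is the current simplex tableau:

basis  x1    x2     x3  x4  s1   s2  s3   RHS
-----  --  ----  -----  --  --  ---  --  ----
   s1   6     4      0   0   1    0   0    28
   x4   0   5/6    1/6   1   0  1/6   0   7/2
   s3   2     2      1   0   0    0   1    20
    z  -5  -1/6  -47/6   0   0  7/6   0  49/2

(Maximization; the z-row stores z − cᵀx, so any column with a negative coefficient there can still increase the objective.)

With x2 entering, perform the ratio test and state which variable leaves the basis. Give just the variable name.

Ratios: row 1 (s1): 28/4 = 7; row 2 (x4): (7/2)/(5/6) = 21/5; row 3 (s3): 20/2 = 10.
Minimum ratio 21/5 is in the x4 row, so x4 leaves.

x4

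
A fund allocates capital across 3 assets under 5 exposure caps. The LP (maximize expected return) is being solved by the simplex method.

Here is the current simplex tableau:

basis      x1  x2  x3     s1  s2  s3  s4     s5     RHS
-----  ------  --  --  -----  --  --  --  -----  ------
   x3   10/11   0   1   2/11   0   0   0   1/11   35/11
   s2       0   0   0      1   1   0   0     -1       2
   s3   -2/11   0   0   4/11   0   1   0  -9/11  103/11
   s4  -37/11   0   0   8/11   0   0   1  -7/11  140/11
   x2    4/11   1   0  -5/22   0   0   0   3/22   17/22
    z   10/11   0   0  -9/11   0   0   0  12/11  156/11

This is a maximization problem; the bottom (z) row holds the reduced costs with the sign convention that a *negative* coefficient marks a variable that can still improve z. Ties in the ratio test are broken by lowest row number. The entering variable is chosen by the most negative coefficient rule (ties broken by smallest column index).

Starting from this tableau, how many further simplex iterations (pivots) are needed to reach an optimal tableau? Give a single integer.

pivot: s1 in, s2 out → z = 174/11
No improving column remains; optimal.

1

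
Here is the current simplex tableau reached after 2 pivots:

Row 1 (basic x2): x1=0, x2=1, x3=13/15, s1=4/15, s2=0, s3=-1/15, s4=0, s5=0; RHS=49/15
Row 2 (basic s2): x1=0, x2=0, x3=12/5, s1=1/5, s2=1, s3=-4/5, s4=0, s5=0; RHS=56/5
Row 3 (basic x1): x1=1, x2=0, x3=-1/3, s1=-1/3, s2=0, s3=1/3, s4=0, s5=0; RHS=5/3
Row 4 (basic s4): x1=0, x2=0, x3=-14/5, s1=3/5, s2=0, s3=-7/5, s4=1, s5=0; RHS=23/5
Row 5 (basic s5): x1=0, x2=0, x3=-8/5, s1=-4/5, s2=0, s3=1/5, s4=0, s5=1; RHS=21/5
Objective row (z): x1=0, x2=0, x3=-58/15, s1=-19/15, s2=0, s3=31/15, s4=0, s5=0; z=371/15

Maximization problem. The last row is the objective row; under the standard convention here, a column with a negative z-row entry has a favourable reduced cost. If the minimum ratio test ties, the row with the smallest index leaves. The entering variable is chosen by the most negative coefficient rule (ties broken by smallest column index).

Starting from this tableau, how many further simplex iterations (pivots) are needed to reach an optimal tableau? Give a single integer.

2

pivot: x3 in, x2 out → z = 511/13
pivot: s1 in, s4 out → z = 762/19
No improving column remains; optimal.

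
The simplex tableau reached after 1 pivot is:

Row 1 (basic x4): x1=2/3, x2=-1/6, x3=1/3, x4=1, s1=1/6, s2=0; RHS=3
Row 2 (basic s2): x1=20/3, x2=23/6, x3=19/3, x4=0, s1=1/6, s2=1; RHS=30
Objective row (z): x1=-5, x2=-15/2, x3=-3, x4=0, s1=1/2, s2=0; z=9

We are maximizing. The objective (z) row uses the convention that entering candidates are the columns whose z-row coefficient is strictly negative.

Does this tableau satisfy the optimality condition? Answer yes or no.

Column x1 has objective-row coefficient -5, which is negative; an improving pivot exists, so not yet optimal.

no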